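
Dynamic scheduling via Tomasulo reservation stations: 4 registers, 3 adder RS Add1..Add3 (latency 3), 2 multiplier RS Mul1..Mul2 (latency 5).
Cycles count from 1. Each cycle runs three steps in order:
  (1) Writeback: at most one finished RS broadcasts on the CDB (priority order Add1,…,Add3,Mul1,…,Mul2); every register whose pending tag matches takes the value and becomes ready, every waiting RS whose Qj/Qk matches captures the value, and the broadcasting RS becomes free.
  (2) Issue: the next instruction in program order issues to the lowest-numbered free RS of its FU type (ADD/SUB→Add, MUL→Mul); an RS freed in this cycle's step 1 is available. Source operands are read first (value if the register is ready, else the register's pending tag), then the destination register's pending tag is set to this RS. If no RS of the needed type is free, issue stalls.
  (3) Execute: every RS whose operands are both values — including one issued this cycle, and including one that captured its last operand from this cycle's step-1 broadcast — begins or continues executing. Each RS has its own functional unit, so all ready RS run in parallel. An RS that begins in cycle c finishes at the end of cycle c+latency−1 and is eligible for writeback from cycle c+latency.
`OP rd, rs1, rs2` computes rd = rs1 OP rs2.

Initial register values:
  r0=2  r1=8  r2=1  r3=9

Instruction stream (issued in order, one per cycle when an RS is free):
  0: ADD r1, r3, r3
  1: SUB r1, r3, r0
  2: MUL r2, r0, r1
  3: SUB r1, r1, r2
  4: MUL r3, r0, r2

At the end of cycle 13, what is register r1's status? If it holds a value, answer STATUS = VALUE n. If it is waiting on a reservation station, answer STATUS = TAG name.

STATUS = VALUE -7

cycle 1: issue ADD r1<-Add1 // r0:2,r1:Add1,r2:1,r3:9
cycle 2: issue SUB r1<-Add2 // r0:2,r1:Add2,r2:1,r3:9
cycle 3: issue MUL r2<-Mul1 // r0:2,r1:Add2,r2:Mul1,r3:9
cycle 4: CDB Add1=18; issue SUB r1<-Add1 // r0:2,r1:Add1,r2:Mul1,r3:9
cycle 5: CDB Add2=7; issue MUL r3<-Mul2 // r0:2,r1:Add1,r2:Mul1,r3:Mul2
cycle 6: - // r0:2,r1:Add1,r2:Mul1,r3:Mul2
cycle 7: - // r0:2,r1:Add1,r2:Mul1,r3:Mul2
cycle 8: - // r0:2,r1:Add1,r2:Mul1,r3:Mul2
cycle 9: - // r0:2,r1:Add1,r2:Mul1,r3:Mul2
cycle 10: CDB Mul1=14 // r0:2,r1:Add1,r2:14,r3:Mul2
cycle 11: - // r0:2,r1:Add1,r2:14,r3:Mul2
cycle 12: - // r0:2,r1:Add1,r2:14,r3:Mul2
cycle 13: CDB Add1=-7 // r0:2,r1:-7,r2:14,r3:Mul2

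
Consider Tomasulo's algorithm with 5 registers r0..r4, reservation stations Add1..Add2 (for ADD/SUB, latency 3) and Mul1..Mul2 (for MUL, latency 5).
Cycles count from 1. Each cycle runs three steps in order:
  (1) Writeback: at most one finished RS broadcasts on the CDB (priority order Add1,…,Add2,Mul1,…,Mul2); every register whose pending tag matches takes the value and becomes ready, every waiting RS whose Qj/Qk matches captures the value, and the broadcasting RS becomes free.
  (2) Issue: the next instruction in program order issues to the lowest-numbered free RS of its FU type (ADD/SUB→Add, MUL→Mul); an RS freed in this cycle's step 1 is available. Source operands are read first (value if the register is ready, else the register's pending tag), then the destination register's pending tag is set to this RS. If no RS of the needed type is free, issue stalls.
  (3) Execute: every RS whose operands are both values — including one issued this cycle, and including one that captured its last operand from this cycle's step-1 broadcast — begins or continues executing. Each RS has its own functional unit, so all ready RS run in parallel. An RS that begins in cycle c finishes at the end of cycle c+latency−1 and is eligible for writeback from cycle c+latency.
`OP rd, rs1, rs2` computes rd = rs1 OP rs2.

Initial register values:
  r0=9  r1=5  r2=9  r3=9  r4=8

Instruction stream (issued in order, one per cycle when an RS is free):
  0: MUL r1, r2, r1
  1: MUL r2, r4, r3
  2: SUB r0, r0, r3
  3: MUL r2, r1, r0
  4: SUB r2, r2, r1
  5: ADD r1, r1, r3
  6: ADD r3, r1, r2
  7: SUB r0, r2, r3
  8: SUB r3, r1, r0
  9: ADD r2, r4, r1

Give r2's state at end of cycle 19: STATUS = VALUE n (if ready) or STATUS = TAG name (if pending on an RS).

c1: issue MUL r1<-Mul1 | r0:9,r1:Mul1,r2:9,r3:9,r4:8
c2: issue MUL r2<-Mul2 | r0:9,r1:Mul1,r2:Mul2,r3:9,r4:8
c3: issue SUB r0<-Add1 | r0:Add1,r1:Mul1,r2:Mul2,r3:9,r4:8
c4: stall | r0:Add1,r1:Mul1,r2:Mul2,r3:9,r4:8
c5: stall | r0:Add1,r1:Mul1,r2:Mul2,r3:9,r4:8
c6: CDB Add1=0; stall | r0:0,r1:Mul1,r2:Mul2,r3:9,r4:8
c7: CDB Mul1=45; issue MUL r2<-Mul1 | r0:0,r1:45,r2:Mul1,r3:9,r4:8
c8: CDB Mul2=72; issue SUB r2<-Add1 | r0:0,r1:45,r2:Add1,r3:9,r4:8
c9: issue ADD r1<-Add2 | r0:0,r1:Add2,r2:Add1,r3:9,r4:8
c10: stall | r0:0,r1:Add2,r2:Add1,r3:9,r4:8
c11: stall | r0:0,r1:Add2,r2:Add1,r3:9,r4:8
c12: CDB Add2=54; issue ADD r3<-Add2 | r0:0,r1:54,r2:Add1,r3:Add2,r4:8
c13: CDB Mul1=0; stall | r0:0,r1:54,r2:Add1,r3:Add2,r4:8
c14: stall | r0:0,r1:54,r2:Add1,r3:Add2,r4:8
c15: stall | r0:0,r1:54,r2:Add1,r3:Add2,r4:8
c16: CDB Add1=-45; issue SUB r0<-Add1 | r0:Add1,r1:54,r2:-45,r3:Add2,r4:8
c17: stall | r0:Add1,r1:54,r2:-45,r3:Add2,r4:8
c18: stall | r0:Add1,r1:54,r2:-45,r3:Add2,r4:8
c19: CDB Add2=9; issue SUB r3<-Add2 | r0:Add1,r1:54,r2:-45,r3:Add2,r4:8

STATUS = VALUE -45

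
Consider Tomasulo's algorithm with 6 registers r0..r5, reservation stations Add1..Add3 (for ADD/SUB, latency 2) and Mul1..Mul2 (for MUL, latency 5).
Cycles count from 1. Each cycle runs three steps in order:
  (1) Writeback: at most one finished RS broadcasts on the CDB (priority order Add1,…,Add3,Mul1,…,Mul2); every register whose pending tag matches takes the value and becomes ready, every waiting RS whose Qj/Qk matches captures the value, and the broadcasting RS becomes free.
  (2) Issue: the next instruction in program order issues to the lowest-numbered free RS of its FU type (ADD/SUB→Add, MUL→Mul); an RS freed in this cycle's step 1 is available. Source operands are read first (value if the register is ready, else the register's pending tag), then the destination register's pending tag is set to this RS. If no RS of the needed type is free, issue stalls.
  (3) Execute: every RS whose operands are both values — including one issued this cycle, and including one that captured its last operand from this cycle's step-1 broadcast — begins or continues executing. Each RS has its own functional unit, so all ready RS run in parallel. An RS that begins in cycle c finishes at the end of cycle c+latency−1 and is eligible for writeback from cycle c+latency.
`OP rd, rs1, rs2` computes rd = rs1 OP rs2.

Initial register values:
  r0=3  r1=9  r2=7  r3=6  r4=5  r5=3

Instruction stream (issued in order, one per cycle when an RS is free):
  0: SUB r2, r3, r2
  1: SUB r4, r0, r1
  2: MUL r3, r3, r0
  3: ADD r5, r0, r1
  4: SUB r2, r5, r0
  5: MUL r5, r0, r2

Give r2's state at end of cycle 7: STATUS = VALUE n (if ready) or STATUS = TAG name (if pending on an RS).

c1: issue SUB r2<-Add1 | r0:3,r1:9,r2:Add1,r3:6,r4:5,r5:3
c2: issue SUB r4<-Add2 | r0:3,r1:9,r2:Add1,r3:6,r4:Add2,r5:3
c3: CDB Add1=-1; issue MUL r3<-Mul1 | r0:3,r1:9,r2:-1,r3:Mul1,r4:Add2,r5:3
c4: CDB Add2=-6; issue ADD r5<-Add1 | r0:3,r1:9,r2:-1,r3:Mul1,r4:-6,r5:Add1
c5: issue SUB r2<-Add2 | r0:3,r1:9,r2:Add2,r3:Mul1,r4:-6,r5:Add1
c6: CDB Add1=12; issue MUL r5<-Mul2 | r0:3,r1:9,r2:Add2,r3:Mul1,r4:-6,r5:Mul2
c7: - | r0:3,r1:9,r2:Add2,r3:Mul1,r4:-6,r5:Mul2

STATUS = TAG Add2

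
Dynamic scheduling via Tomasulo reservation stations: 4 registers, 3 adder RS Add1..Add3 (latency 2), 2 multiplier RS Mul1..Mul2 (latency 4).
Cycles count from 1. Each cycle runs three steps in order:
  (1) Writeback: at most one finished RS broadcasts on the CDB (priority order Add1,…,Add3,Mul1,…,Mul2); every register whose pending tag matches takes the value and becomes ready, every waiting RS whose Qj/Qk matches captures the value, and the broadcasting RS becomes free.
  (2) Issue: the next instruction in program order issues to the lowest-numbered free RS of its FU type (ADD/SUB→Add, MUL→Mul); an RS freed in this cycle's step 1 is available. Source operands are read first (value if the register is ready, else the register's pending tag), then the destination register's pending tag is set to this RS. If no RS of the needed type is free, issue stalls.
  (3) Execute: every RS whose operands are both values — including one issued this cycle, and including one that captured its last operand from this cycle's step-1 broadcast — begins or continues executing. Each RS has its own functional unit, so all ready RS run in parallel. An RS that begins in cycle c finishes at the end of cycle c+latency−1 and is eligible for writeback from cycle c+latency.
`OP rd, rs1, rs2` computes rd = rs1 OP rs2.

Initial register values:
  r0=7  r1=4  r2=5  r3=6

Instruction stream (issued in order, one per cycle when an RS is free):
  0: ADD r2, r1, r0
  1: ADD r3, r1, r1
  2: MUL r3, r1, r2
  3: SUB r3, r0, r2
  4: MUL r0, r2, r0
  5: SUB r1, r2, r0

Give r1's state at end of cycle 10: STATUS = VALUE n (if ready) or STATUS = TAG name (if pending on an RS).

  c1: issue ADD r2<-Add1  regs: r0:7,r1:4,r2:Add1,r3:6
  c2: issue ADD r3<-Add2  regs: r0:7,r1:4,r2:Add1,r3:Add2
  c3: CDB Add1=11; issue MUL r3<-Mul1  regs: r0:7,r1:4,r2:11,r3:Mul1
  c4: CDB Add2=8; issue SUB r3<-Add1  regs: r0:7,r1:4,r2:11,r3:Add1
  c5: issue MUL r0<-Mul2  regs: r0:Mul2,r1:4,r2:11,r3:Add1
  c6: CDB Add1=-4; issue SUB r1<-Add1  regs: r0:Mul2,r1:Add1,r2:11,r3:-4
  c7: CDB Mul1=44  regs: r0:Mul2,r1:Add1,r2:11,r3:-4
  c8: -  regs: r0:Mul2,r1:Add1,r2:11,r3:-4
  c9: CDB Mul2=77  regs: r0:77,r1:Add1,r2:11,r3:-4
  c10: -  regs: r0:77,r1:Add1,r2:11,r3:-4

STATUS = TAG Add1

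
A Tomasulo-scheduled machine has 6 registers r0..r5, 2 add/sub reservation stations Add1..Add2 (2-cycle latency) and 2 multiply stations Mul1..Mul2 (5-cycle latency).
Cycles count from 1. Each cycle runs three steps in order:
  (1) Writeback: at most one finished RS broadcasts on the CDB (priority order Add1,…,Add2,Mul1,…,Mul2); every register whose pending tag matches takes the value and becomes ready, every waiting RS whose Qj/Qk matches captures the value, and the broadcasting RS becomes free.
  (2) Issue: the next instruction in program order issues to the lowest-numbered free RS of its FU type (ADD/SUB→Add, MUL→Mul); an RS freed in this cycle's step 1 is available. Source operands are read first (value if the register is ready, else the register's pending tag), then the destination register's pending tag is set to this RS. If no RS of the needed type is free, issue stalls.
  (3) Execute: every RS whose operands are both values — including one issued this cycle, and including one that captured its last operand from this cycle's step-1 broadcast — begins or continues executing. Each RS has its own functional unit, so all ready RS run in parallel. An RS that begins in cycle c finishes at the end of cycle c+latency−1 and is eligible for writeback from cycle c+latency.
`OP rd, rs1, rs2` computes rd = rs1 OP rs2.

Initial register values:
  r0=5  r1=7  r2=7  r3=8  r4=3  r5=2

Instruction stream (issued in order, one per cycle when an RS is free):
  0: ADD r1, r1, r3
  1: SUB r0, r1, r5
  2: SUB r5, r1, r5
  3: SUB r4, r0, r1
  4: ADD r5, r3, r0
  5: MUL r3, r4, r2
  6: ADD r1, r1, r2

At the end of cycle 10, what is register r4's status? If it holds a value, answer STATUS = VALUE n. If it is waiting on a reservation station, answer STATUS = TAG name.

STATUS = VALUE -2

c1: issue ADD r1<-Add1 | r0:5,r1:Add1,r2:7,r3:8,r4:3,r5:2
c2: issue SUB r0<-Add2 | r0:Add2,r1:Add1,r2:7,r3:8,r4:3,r5:2
c3: CDB Add1=15; issue SUB r5<-Add1 | r0:Add2,r1:15,r2:7,r3:8,r4:3,r5:Add1
c4: stall | r0:Add2,r1:15,r2:7,r3:8,r4:3,r5:Add1
c5: CDB Add1=13; issue SUB r4<-Add1 | r0:Add2,r1:15,r2:7,r3:8,r4:Add1,r5:13
c6: CDB Add2=13; issue ADD r5<-Add2 | r0:13,r1:15,r2:7,r3:8,r4:Add1,r5:Add2
c7: issue MUL r3<-Mul1 | r0:13,r1:15,r2:7,r3:Mul1,r4:Add1,r5:Add2
c8: CDB Add1=-2; issue ADD r1<-Add1 | r0:13,r1:Add1,r2:7,r3:Mul1,r4:-2,r5:Add2
c9: CDB Add2=21 | r0:13,r1:Add1,r2:7,r3:Mul1,r4:-2,r5:21
c10: CDB Add1=22 | r0:13,r1:22,r2:7,r3:Mul1,r4:-2,r5:21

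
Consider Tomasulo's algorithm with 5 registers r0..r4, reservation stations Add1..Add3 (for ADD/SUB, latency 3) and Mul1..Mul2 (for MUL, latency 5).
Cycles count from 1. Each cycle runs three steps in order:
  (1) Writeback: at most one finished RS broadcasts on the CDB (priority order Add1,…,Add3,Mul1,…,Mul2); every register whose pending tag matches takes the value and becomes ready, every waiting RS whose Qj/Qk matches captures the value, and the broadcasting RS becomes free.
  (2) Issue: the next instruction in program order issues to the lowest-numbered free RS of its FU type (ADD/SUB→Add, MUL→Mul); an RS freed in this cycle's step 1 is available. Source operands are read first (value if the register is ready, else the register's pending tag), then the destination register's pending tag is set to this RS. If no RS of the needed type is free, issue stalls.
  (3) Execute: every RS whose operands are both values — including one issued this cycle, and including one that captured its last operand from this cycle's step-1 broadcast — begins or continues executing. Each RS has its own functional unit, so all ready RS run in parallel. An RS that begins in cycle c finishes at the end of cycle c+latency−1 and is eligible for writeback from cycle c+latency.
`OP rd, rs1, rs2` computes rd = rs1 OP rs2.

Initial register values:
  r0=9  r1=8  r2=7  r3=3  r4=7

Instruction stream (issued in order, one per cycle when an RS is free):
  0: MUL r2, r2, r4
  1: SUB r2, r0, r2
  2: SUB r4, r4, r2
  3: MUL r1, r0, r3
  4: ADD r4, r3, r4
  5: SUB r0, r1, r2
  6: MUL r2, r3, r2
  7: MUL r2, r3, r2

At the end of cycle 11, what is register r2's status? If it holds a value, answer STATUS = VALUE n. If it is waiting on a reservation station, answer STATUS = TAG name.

STATUS = TAG Mul2

c1: issue MUL r2<-Mul1 | r0:9,r1:8,r2:Mul1,r3:3,r4:7
c2: issue SUB r2<-Add1 | r0:9,r1:8,r2:Add1,r3:3,r4:7
c3: issue SUB r4<-Add2 | r0:9,r1:8,r2:Add1,r3:3,r4:Add2
c4: issue MUL r1<-Mul2 | r0:9,r1:Mul2,r2:Add1,r3:3,r4:Add2
c5: issue ADD r4<-Add3 | r0:9,r1:Mul2,r2:Add1,r3:3,r4:Add3
c6: CDB Mul1=49; stall | r0:9,r1:Mul2,r2:Add1,r3:3,r4:Add3
c7: stall | r0:9,r1:Mul2,r2:Add1,r3:3,r4:Add3
c8: stall | r0:9,r1:Mul2,r2:Add1,r3:3,r4:Add3
c9: CDB Add1=-40; issue SUB r0<-Add1 | r0:Add1,r1:Mul2,r2:-40,r3:3,r4:Add3
c10: CDB Mul2=27; issue MUL r2<-Mul1 | r0:Add1,r1:27,r2:Mul1,r3:3,r4:Add3
c11: issue MUL r2<-Mul2 | r0:Add1,r1:27,r2:Mul2,r3:3,r4:Add3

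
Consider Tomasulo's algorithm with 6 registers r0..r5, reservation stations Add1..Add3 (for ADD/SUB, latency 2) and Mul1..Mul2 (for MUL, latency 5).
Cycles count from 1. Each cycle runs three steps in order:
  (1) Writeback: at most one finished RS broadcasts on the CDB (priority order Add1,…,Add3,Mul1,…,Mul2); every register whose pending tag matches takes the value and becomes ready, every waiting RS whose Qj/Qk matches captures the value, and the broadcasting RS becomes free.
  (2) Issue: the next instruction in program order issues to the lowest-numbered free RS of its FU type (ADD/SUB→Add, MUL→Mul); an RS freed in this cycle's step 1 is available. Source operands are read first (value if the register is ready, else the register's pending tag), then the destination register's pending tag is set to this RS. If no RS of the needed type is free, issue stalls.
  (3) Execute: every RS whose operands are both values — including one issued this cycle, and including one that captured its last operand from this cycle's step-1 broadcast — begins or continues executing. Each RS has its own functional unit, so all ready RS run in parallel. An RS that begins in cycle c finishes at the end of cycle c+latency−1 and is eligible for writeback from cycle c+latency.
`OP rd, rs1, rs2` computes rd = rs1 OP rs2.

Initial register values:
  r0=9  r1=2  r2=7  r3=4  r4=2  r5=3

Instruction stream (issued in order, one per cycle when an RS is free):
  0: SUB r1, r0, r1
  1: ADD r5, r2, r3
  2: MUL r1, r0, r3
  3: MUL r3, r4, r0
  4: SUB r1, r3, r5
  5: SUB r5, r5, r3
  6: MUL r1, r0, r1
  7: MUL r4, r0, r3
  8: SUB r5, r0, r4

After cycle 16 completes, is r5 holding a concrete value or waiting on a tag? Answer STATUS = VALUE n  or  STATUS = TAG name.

  c1: issue SUB r1<-Add1  regs: r0:9,r1:Add1,r2:7,r3:4,r4:2,r5:3
  c2: issue ADD r5<-Add2  regs: r0:9,r1:Add1,r2:7,r3:4,r4:2,r5:Add2
  c3: CDB Add1=7; issue MUL r1<-Mul1  regs: r0:9,r1:Mul1,r2:7,r3:4,r4:2,r5:Add2
  c4: CDB Add2=11; issue MUL r3<-Mul2  regs: r0:9,r1:Mul1,r2:7,r3:Mul2,r4:2,r5:11
  c5: issue SUB r1<-Add1  regs: r0:9,r1:Add1,r2:7,r3:Mul2,r4:2,r5:11
  c6: issue SUB r5<-Add2  regs: r0:9,r1:Add1,r2:7,r3:Mul2,r4:2,r5:Add2
  c7: stall  regs: r0:9,r1:Add1,r2:7,r3:Mul2,r4:2,r5:Add2
  c8: CDB Mul1=36; issue MUL r1<-Mul1  regs: r0:9,r1:Mul1,r2:7,r3:Mul2,r4:2,r5:Add2
  c9: CDB Mul2=18; issue MUL r4<-Mul2  regs: r0:9,r1:Mul1,r2:7,r3:18,r4:Mul2,r5:Add2
  c10: issue SUB r5<-Add3  regs: r0:9,r1:Mul1,r2:7,r3:18,r4:Mul2,r5:Add3
  c11: CDB Add1=7  regs: r0:9,r1:Mul1,r2:7,r3:18,r4:Mul2,r5:Add3
  c12: CDB Add2=-7  regs: r0:9,r1:Mul1,r2:7,r3:18,r4:Mul2,r5:Add3
  c13: -  regs: r0:9,r1:Mul1,r2:7,r3:18,r4:Mul2,r5:Add3
  c14: CDB Mul2=162  regs: r0:9,r1:Mul1,r2:7,r3:18,r4:162,r5:Add3
  c15: -  regs: r0:9,r1:Mul1,r2:7,r3:18,r4:162,r5:Add3
  c16: CDB Add3=-153  regs: r0:9,r1:Mul1,r2:7,r3:18,r4:162,r5:-153

STATUS = VALUE -153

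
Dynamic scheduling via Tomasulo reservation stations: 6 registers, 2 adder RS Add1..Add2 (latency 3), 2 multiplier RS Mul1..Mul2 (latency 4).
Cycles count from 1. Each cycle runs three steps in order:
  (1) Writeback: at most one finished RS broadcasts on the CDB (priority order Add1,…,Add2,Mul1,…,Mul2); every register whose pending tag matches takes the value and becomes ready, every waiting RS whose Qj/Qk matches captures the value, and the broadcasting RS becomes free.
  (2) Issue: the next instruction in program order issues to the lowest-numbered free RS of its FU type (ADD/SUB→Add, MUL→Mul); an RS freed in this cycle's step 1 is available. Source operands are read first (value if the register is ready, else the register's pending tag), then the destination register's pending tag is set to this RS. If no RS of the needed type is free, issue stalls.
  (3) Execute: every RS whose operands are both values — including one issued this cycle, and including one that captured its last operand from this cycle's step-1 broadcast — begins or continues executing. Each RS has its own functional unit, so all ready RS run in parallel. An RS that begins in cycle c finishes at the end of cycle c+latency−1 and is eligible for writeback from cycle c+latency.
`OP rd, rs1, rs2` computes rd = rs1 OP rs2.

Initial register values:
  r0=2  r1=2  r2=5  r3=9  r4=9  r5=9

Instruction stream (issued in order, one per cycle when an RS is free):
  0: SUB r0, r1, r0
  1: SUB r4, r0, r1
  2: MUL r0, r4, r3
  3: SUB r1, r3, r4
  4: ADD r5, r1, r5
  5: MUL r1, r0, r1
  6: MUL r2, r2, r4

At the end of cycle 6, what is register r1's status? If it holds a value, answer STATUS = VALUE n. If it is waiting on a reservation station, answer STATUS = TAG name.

  c1: issue SUB r0<-Add1  regs: r0:Add1,r1:2,r2:5,r3:9,r4:9,r5:9
  c2: issue SUB r4<-Add2  regs: r0:Add1,r1:2,r2:5,r3:9,r4:Add2,r5:9
  c3: issue MUL r0<-Mul1  regs: r0:Mul1,r1:2,r2:5,r3:9,r4:Add2,r5:9
  c4: CDB Add1=0; issue SUB r1<-Add1  regs: r0:Mul1,r1:Add1,r2:5,r3:9,r4:Add2,r5:9
  c5: stall  regs: r0:Mul1,r1:Add1,r2:5,r3:9,r4:Add2,r5:9
  c6: stall  regs: r0:Mul1,r1:Add1,r2:5,r3:9,r4:Add2,r5:9

STATUS = TAG Add1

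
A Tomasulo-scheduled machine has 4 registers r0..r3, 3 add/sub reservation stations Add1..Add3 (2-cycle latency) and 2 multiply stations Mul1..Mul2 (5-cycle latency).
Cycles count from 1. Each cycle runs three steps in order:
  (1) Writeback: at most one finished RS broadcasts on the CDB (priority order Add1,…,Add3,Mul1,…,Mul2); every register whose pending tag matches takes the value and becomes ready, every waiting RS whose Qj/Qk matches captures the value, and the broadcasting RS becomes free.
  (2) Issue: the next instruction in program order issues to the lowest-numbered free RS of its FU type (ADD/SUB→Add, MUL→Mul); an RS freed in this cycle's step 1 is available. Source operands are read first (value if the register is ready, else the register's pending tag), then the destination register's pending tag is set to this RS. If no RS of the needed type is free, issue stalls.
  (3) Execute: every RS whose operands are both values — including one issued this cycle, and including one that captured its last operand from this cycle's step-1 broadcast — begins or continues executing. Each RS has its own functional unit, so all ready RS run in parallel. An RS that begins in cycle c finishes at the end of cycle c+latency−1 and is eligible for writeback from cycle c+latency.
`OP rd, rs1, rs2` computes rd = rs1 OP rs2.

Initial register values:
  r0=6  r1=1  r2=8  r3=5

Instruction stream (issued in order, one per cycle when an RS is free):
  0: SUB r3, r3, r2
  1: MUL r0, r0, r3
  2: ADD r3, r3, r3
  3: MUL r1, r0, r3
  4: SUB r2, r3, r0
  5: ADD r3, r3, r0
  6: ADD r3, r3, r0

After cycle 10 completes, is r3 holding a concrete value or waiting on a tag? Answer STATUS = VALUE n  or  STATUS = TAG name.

STATUS = TAG Add3

cycle 1: issue SUB r3<-Add1 // r0:6,r1:1,r2:8,r3:Add1
cycle 2: issue MUL r0<-Mul1 // r0:Mul1,r1:1,r2:8,r3:Add1
cycle 3: CDB Add1=-3; issue ADD r3<-Add1 // r0:Mul1,r1:1,r2:8,r3:Add1
cycle 4: issue MUL r1<-Mul2 // r0:Mul1,r1:Mul2,r2:8,r3:Add1
cycle 5: CDB Add1=-6; issue SUB r2<-Add1 // r0:Mul1,r1:Mul2,r2:Add1,r3:-6
cycle 6: issue ADD r3<-Add2 // r0:Mul1,r1:Mul2,r2:Add1,r3:Add2
cycle 7: issue ADD r3<-Add3 // r0:Mul1,r1:Mul2,r2:Add1,r3:Add3
cycle 8: CDB Mul1=-18 // r0:-18,r1:Mul2,r2:Add1,r3:Add3
cycle 9: - // r0:-18,r1:Mul2,r2:Add1,r3:Add3
cycle 10: CDB Add1=12 // r0:-18,r1:Mul2,r2:12,r3:Add3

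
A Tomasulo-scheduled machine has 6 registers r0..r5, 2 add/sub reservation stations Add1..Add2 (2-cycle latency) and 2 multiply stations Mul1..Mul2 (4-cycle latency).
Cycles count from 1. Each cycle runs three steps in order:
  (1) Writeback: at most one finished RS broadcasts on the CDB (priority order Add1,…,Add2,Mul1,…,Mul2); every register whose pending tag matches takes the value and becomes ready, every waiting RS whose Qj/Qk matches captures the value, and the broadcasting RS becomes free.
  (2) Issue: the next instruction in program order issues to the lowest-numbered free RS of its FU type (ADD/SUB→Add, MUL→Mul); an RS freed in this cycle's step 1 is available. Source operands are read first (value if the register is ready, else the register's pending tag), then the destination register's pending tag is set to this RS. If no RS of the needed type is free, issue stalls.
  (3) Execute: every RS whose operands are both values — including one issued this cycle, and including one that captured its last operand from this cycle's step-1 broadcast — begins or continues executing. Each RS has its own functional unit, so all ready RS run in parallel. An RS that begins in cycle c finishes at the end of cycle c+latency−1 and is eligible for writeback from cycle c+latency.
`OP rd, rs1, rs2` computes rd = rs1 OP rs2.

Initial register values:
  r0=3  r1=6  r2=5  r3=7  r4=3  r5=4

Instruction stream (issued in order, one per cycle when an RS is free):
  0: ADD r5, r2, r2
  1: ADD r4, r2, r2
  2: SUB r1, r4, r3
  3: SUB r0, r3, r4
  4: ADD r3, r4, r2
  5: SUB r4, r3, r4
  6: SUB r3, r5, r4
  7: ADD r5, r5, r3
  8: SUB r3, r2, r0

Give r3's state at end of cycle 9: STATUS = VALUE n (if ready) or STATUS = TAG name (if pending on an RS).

STATUS = TAG Add1

  c1: issue ADD r5<-Add1  regs: r0:3,r1:6,r2:5,r3:7,r4:3,r5:Add1
  c2: issue ADD r4<-Add2  regs: r0:3,r1:6,r2:5,r3:7,r4:Add2,r5:Add1
  c3: CDB Add1=10; issue SUB r1<-Add1  regs: r0:3,r1:Add1,r2:5,r3:7,r4:Add2,r5:10
  c4: CDB Add2=10; issue SUB r0<-Add2  regs: r0:Add2,r1:Add1,r2:5,r3:7,r4:10,r5:10
  c5: stall  regs: r0:Add2,r1:Add1,r2:5,r3:7,r4:10,r5:10
  c6: CDB Add1=3; issue ADD r3<-Add1  regs: r0:Add2,r1:3,r2:5,r3:Add1,r4:10,r5:10
  c7: CDB Add2=-3; issue SUB r4<-Add2  regs: r0:-3,r1:3,r2:5,r3:Add1,r4:Add2,r5:10
  c8: CDB Add1=15; issue SUB r3<-Add1  regs: r0:-3,r1:3,r2:5,r3:Add1,r4:Add2,r5:10
  c9: stall  regs: r0:-3,r1:3,r2:5,r3:Add1,r4:Add2,r5:10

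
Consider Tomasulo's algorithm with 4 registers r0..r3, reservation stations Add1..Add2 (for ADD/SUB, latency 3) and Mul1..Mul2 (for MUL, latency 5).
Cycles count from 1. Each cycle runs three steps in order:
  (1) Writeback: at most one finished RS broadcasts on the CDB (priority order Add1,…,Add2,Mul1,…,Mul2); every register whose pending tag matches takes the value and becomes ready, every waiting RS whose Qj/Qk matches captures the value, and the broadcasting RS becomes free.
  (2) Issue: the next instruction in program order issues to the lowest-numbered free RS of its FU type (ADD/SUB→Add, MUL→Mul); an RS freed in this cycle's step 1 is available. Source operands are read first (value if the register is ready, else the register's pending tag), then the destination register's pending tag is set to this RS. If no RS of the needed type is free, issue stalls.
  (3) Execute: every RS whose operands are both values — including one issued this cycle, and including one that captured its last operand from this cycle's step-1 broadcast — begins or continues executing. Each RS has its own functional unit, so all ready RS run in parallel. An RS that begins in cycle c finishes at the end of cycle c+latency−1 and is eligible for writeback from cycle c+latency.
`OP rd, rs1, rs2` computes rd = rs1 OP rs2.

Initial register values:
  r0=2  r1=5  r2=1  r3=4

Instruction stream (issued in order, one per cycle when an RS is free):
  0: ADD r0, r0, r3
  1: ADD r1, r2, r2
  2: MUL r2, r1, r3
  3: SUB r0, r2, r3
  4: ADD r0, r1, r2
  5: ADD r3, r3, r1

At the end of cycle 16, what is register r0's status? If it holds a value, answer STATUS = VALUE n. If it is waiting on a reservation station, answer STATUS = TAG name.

  c1: issue ADD r0<-Add1  regs: r0:Add1,r1:5,r2:1,r3:4
  c2: issue ADD r1<-Add2  regs: r0:Add1,r1:Add2,r2:1,r3:4
  c3: issue MUL r2<-Mul1  regs: r0:Add1,r1:Add2,r2:Mul1,r3:4
  c4: CDB Add1=6; issue SUB r0<-Add1  regs: r0:Add1,r1:Add2,r2:Mul1,r3:4
  c5: CDB Add2=2; issue ADD r0<-Add2  regs: r0:Add2,r1:2,r2:Mul1,r3:4
  c6: stall  regs: r0:Add2,r1:2,r2:Mul1,r3:4
  c7: stall  regs: r0:Add2,r1:2,r2:Mul1,r3:4
  c8: stall  regs: r0:Add2,r1:2,r2:Mul1,r3:4
  c9: stall  regs: r0:Add2,r1:2,r2:Mul1,r3:4
  c10: CDB Mul1=8; stall  regs: r0:Add2,r1:2,r2:8,r3:4
  c11: stall  regs: r0:Add2,r1:2,r2:8,r3:4
  c12: stall  regs: r0:Add2,r1:2,r2:8,r3:4
  c13: CDB Add1=4; issue ADD r3<-Add1  regs: r0:Add2,r1:2,r2:8,r3:Add1
  c14: CDB Add2=10  regs: r0:10,r1:2,r2:8,r3:Add1
  c15: -  regs: r0:10,r1:2,r2:8,r3:Add1
  c16: CDB Add1=6  regs: r0:10,r1:2,r2:8,r3:6

STATUS = VALUE 10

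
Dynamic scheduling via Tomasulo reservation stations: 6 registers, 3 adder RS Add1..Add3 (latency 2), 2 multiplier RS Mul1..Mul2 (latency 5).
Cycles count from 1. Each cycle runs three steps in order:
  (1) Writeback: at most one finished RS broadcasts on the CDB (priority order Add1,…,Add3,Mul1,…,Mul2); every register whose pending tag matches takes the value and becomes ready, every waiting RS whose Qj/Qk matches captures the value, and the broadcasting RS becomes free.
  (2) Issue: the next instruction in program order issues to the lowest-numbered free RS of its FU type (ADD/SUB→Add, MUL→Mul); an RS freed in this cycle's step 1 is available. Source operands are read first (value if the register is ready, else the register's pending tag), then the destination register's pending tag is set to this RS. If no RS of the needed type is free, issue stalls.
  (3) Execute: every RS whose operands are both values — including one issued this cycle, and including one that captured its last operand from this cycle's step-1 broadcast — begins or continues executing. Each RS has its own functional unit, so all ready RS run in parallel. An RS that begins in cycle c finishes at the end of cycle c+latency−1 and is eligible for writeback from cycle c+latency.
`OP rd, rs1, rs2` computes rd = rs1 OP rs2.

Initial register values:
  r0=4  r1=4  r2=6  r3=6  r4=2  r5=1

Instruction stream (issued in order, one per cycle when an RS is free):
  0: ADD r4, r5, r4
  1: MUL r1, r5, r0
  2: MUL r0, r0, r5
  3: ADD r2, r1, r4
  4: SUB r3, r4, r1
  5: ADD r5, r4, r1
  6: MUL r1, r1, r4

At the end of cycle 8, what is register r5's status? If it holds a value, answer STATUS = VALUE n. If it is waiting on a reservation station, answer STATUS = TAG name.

STATUS = TAG Add3

cycle 1: issue ADD r4<-Add1 // r0:4,r1:4,r2:6,r3:6,r4:Add1,r5:1
cycle 2: issue MUL r1<-Mul1 // r0:4,r1:Mul1,r2:6,r3:6,r4:Add1,r5:1
cycle 3: CDB Add1=3; issue MUL r0<-Mul2 // r0:Mul2,r1:Mul1,r2:6,r3:6,r4:3,r5:1
cycle 4: issue ADD r2<-Add1 // r0:Mul2,r1:Mul1,r2:Add1,r3:6,r4:3,r5:1
cycle 5: issue SUB r3<-Add2 // r0:Mul2,r1:Mul1,r2:Add1,r3:Add2,r4:3,r5:1
cycle 6: issue ADD r5<-Add3 // r0:Mul2,r1:Mul1,r2:Add1,r3:Add2,r4:3,r5:Add3
cycle 7: CDB Mul1=4; issue MUL r1<-Mul1 // r0:Mul2,r1:Mul1,r2:Add1,r3:Add2,r4:3,r5:Add3
cycle 8: CDB Mul2=4 // r0:4,r1:Mul1,r2:Add1,r3:Add2,r4:3,r5:Add3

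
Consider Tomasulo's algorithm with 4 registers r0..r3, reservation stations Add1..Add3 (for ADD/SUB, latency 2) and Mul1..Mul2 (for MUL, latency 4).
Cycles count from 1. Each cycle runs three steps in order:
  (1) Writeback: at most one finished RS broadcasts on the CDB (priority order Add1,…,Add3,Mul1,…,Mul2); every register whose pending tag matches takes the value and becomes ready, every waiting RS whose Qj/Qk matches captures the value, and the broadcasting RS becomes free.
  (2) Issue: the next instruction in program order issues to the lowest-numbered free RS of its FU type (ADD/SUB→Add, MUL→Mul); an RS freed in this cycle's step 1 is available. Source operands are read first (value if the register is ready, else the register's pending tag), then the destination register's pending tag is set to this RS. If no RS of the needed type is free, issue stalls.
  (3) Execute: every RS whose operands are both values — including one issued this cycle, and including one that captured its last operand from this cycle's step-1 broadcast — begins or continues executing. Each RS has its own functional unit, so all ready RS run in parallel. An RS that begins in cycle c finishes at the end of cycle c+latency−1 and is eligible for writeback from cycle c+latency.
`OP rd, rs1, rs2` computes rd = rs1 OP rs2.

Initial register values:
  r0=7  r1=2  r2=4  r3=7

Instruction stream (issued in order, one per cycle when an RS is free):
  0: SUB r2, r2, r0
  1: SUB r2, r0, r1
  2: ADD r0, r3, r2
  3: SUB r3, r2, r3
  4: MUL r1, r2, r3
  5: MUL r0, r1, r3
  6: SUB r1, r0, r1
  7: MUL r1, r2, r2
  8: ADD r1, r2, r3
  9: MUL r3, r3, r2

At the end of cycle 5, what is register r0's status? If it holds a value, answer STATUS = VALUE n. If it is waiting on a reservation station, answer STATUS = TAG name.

c1: issue SUB r2<-Add1 | r0:7,r1:2,r2:Add1,r3:7
c2: issue SUB r2<-Add2 | r0:7,r1:2,r2:Add2,r3:7
c3: CDB Add1=-3; issue ADD r0<-Add1 | r0:Add1,r1:2,r2:Add2,r3:7
c4: CDB Add2=5; issue SUB r3<-Add2 | r0:Add1,r1:2,r2:5,r3:Add2
c5: issue MUL r1<-Mul1 | r0:Add1,r1:Mul1,r2:5,r3:Add2

STATUS = TAG Add1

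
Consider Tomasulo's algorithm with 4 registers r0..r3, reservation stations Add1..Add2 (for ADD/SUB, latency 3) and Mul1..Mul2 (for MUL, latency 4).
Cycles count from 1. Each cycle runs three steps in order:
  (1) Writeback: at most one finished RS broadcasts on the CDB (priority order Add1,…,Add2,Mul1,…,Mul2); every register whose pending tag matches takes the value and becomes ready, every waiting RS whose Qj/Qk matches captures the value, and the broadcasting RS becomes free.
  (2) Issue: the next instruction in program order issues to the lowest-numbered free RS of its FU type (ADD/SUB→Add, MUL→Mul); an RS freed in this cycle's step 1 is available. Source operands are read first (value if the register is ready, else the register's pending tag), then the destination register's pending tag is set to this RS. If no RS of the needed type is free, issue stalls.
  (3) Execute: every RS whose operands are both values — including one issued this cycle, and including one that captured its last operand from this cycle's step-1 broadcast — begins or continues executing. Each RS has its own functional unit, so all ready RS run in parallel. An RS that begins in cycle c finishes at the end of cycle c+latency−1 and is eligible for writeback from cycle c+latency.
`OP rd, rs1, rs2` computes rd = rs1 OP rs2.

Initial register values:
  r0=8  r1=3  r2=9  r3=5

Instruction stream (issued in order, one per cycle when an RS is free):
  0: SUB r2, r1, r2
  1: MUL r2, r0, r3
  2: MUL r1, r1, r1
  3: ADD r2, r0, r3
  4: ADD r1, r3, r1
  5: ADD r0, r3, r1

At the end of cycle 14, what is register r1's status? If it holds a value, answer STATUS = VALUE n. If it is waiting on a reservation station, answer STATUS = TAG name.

STATUS = VALUE 14

  c1: issue SUB r2<-Add1  regs: r0:8,r1:3,r2:Add1,r3:5
  c2: issue MUL r2<-Mul1  regs: r0:8,r1:3,r2:Mul1,r3:5
  c3: issue MUL r1<-Mul2  regs: r0:8,r1:Mul2,r2:Mul1,r3:5
  c4: CDB Add1=-6; issue ADD r2<-Add1  regs: r0:8,r1:Mul2,r2:Add1,r3:5
  c5: issue ADD r1<-Add2  regs: r0:8,r1:Add2,r2:Add1,r3:5
  c6: CDB Mul1=40; stall  regs: r0:8,r1:Add2,r2:Add1,r3:5
  c7: CDB Add1=13; issue ADD r0<-Add1  regs: r0:Add1,r1:Add2,r2:13,r3:5
  c8: CDB Mul2=9  regs: r0:Add1,r1:Add2,r2:13,r3:5
  c9: -  regs: r0:Add1,r1:Add2,r2:13,r3:5
  c10: -  regs: r0:Add1,r1:Add2,r2:13,r3:5
  c11: CDB Add2=14  regs: r0:Add1,r1:14,r2:13,r3:5
  c12: -  regs: r0:Add1,r1:14,r2:13,r3:5
  c13: -  regs: r0:Add1,r1:14,r2:13,r3:5
  c14: CDB Add1=19  regs: r0:19,r1:14,r2:13,r3:5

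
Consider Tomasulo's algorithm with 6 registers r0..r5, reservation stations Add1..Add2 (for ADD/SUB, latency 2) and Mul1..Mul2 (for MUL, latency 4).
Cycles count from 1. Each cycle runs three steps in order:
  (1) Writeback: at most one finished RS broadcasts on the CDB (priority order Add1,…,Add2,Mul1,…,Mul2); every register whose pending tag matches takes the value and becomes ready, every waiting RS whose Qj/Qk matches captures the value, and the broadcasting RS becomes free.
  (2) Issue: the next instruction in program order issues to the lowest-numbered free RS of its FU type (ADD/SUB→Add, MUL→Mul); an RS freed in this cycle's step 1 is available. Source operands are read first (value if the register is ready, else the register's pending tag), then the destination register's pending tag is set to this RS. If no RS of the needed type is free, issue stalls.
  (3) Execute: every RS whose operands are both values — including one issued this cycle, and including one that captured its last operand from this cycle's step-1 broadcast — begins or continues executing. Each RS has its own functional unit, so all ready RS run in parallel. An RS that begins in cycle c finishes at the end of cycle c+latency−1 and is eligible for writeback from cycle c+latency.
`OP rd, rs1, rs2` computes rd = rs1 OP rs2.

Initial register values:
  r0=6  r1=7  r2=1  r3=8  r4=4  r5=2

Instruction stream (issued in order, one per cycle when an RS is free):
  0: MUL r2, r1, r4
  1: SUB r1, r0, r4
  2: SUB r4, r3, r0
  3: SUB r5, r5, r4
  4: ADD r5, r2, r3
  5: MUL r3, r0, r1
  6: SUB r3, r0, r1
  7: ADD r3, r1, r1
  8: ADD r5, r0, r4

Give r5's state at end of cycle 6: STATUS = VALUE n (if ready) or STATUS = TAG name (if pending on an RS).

  c1: issue MUL r2<-Mul1  regs: r0:6,r1:7,r2:Mul1,r3:8,r4:4,r5:2
  c2: issue SUB r1<-Add1  regs: r0:6,r1:Add1,r2:Mul1,r3:8,r4:4,r5:2
  c3: issue SUB r4<-Add2  regs: r0:6,r1:Add1,r2:Mul1,r3:8,r4:Add2,r5:2
  c4: CDB Add1=2; issue SUB r5<-Add1  regs: r0:6,r1:2,r2:Mul1,r3:8,r4:Add2,r5:Add1
  c5: CDB Add2=2; issue ADD r5<-Add2  regs: r0:6,r1:2,r2:Mul1,r3:8,r4:2,r5:Add2
  c6: CDB Mul1=28; issue MUL r3<-Mul1  regs: r0:6,r1:2,r2:28,r3:Mul1,r4:2,r5:Add2

STATUS = TAG Add2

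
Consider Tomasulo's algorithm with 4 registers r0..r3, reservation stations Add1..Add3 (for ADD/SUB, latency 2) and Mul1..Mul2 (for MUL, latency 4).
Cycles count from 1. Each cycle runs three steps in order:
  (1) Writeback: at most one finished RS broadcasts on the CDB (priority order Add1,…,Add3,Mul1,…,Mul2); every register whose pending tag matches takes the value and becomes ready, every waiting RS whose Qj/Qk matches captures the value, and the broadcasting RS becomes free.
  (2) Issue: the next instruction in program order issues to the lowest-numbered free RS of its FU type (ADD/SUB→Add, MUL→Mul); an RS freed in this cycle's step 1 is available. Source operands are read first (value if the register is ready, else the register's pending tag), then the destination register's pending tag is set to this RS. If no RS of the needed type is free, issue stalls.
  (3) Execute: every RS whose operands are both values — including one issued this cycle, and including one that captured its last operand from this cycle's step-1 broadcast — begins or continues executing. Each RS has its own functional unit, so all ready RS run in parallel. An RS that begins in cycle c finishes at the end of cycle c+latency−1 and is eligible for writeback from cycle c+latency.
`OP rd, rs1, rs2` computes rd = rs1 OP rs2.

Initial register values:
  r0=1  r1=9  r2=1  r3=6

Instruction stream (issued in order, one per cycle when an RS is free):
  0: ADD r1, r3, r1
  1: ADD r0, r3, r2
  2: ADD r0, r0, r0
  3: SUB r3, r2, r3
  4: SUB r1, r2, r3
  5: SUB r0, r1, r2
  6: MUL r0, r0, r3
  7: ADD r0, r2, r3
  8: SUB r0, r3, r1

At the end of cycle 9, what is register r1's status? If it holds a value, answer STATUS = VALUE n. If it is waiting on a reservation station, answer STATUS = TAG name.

STATUS = VALUE 6

c1: issue ADD r1<-Add1 | r0:1,r1:Add1,r2:1,r3:6
c2: issue ADD r0<-Add2 | r0:Add2,r1:Add1,r2:1,r3:6
c3: CDB Add1=15; issue ADD r0<-Add1 | r0:Add1,r1:15,r2:1,r3:6
c4: CDB Add2=7; issue SUB r3<-Add2 | r0:Add1,r1:15,r2:1,r3:Add2
c5: issue SUB r1<-Add3 | r0:Add1,r1:Add3,r2:1,r3:Add2
c6: CDB Add1=14; issue SUB r0<-Add1 | r0:Add1,r1:Add3,r2:1,r3:Add2
c7: CDB Add2=-5; issue MUL r0<-Mul1 | r0:Mul1,r1:Add3,r2:1,r3:-5
c8: issue ADD r0<-Add2 | r0:Add2,r1:Add3,r2:1,r3:-5
c9: CDB Add3=6; issue SUB r0<-Add3 | r0:Add3,r1:6,r2:1,r3:-5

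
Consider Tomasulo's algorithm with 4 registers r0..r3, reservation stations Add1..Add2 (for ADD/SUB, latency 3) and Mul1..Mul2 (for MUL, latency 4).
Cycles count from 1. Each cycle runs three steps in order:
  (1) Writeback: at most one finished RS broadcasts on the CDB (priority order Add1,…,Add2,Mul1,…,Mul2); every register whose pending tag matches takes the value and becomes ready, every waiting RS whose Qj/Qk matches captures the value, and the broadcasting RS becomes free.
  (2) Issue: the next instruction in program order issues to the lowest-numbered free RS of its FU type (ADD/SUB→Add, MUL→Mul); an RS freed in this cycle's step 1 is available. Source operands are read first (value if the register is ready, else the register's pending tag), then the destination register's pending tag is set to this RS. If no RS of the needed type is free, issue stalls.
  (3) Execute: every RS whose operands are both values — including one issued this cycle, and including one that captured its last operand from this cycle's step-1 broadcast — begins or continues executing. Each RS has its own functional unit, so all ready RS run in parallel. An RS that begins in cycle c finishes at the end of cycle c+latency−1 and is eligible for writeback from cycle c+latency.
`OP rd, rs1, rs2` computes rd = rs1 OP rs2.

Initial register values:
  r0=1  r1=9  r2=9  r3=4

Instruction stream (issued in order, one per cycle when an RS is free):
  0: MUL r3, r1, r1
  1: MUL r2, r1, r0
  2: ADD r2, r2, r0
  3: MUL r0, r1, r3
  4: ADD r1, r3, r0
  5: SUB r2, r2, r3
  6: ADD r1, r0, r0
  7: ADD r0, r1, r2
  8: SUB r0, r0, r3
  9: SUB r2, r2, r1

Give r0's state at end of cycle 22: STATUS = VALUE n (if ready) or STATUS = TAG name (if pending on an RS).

  c1: issue MUL r3<-Mul1  regs: r0:1,r1:9,r2:9,r3:Mul1
  c2: issue MUL r2<-Mul2  regs: r0:1,r1:9,r2:Mul2,r3:Mul1
  c3: issue ADD r2<-Add1  regs: r0:1,r1:9,r2:Add1,r3:Mul1
  c4: stall  regs: r0:1,r1:9,r2:Add1,r3:Mul1
  c5: CDB Mul1=81; issue MUL r0<-Mul1  regs: r0:Mul1,r1:9,r2:Add1,r3:81
  c6: CDB Mul2=9; issue ADD r1<-Add2  regs: r0:Mul1,r1:Add2,r2:Add1,r3:81
  c7: stall  regs: r0:Mul1,r1:Add2,r2:Add1,r3:81
  c8: stall  regs: r0:Mul1,r1:Add2,r2:Add1,r3:81
  c9: CDB Add1=10; issue SUB r2<-Add1  regs: r0:Mul1,r1:Add2,r2:Add1,r3:81
  c10: CDB Mul1=729; stall  regs: r0:729,r1:Add2,r2:Add1,r3:81
  c11: stall  regs: r0:729,r1:Add2,r2:Add1,r3:81
  c12: CDB Add1=-71; issue ADD r1<-Add1  regs: r0:729,r1:Add1,r2:-71,r3:81
  c13: CDB Add2=810; issue ADD r0<-Add2  regs: r0:Add2,r1:Add1,r2:-71,r3:81
  c14: stall  regs: r0:Add2,r1:Add1,r2:-71,r3:81
  c15: CDB Add1=1458; issue SUB r0<-Add1  regs: r0:Add1,r1:1458,r2:-71,r3:81
  c16: stall  regs: r0:Add1,r1:1458,r2:-71,r3:81
  c17: stall  regs: r0:Add1,r1:1458,r2:-71,r3:81
  c18: CDB Add2=1387; issue SUB r2<-Add2  regs: r0:Add1,r1:1458,r2:Add2,r3:81
  c19: -  regs: r0:Add1,r1:1458,r2:Add2,r3:81
  c20: -  regs: r0:Add1,r1:1458,r2:Add2,r3:81
  c21: CDB Add1=1306  regs: r0:1306,r1:1458,r2:Add2,r3:81
  c22: CDB Add2=-1529  regs: r0:1306,r1:1458,r2:-1529,r3:81

STATUS = VALUE 1306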